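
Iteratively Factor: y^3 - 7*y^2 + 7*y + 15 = (y - 5)*(y^2 - 2*y - 3) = (y - 5)*(y + 1)*(y - 3)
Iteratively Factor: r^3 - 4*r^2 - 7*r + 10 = (r - 5)*(r^2 + r - 2) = (r - 5)*(r - 1)*(r + 2)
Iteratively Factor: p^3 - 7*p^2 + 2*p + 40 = (p + 2)*(p^2 - 9*p + 20) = (p - 4)*(p + 2)*(p - 5)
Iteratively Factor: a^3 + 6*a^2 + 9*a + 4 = (a + 1)*(a^2 + 5*a + 4) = (a + 1)^2*(a + 4)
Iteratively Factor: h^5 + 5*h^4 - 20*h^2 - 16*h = (h + 4)*(h^4 + h^3 - 4*h^2 - 4*h) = (h - 2)*(h + 4)*(h^3 + 3*h^2 + 2*h) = (h - 2)*(h + 1)*(h + 4)*(h^2 + 2*h) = h*(h - 2)*(h + 1)*(h + 4)*(h + 2)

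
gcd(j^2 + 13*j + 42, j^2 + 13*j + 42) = j^2 + 13*j + 42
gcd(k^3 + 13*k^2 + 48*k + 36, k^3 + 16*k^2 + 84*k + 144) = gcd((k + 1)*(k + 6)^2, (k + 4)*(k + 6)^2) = k^2 + 12*k + 36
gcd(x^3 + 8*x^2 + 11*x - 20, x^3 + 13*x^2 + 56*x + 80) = x^2 + 9*x + 20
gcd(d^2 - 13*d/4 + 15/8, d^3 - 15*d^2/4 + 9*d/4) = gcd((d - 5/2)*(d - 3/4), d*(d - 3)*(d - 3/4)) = d - 3/4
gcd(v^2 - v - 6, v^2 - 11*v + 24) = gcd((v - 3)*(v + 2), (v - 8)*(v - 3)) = v - 3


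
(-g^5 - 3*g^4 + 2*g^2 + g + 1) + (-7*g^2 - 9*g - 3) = -g^5 - 3*g^4 - 5*g^2 - 8*g - 2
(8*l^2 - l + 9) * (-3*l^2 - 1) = -24*l^4 + 3*l^3 - 35*l^2 + l - 9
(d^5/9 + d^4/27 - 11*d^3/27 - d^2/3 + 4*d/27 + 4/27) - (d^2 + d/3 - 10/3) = d^5/9 + d^4/27 - 11*d^3/27 - 4*d^2/3 - 5*d/27 + 94/27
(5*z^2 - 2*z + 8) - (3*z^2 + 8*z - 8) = 2*z^2 - 10*z + 16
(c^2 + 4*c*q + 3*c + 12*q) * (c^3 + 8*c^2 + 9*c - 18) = c^5 + 4*c^4*q + 11*c^4 + 44*c^3*q + 33*c^3 + 132*c^2*q + 9*c^2 + 36*c*q - 54*c - 216*q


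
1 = 1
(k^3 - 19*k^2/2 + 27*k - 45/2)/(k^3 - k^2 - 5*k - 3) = (2*k^2 - 13*k + 15)/(2*(k^2 + 2*k + 1))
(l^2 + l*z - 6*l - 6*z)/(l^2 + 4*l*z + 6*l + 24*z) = (l^2 + l*z - 6*l - 6*z)/(l^2 + 4*l*z + 6*l + 24*z)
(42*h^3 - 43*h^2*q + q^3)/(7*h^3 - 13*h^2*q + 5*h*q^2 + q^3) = (-6*h + q)/(-h + q)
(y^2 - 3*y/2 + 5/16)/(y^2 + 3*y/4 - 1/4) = (y - 5/4)/(y + 1)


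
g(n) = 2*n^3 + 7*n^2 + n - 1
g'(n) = 6*n^2 + 14*n + 1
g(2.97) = 116.11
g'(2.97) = 95.51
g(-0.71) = 1.10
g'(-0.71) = -5.92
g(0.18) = -0.58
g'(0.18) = 3.71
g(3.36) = 157.25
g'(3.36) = 115.78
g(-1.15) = 4.07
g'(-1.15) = -7.16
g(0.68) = 3.55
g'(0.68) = 13.29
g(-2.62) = 8.46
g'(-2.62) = 5.51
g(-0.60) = 0.49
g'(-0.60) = -5.24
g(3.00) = 119.00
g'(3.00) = 97.00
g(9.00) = 2033.00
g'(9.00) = 613.00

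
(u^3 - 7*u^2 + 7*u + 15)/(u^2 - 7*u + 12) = (u^2 - 4*u - 5)/(u - 4)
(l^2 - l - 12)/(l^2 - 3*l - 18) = (l - 4)/(l - 6)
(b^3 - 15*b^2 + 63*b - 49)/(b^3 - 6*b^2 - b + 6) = (b^2 - 14*b + 49)/(b^2 - 5*b - 6)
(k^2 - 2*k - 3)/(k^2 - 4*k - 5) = (k - 3)/(k - 5)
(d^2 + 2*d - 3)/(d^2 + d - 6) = (d - 1)/(d - 2)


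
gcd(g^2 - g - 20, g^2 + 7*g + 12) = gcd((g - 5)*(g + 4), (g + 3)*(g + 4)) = g + 4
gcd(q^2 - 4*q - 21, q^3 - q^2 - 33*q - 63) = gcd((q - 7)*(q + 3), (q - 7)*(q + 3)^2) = q^2 - 4*q - 21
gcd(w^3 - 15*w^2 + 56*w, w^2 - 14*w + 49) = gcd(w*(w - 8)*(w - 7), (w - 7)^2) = w - 7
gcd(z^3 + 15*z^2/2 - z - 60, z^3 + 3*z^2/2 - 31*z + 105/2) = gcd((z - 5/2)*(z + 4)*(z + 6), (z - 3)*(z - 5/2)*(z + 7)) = z - 5/2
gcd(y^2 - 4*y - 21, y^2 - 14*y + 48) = 1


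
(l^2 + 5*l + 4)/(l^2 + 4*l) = (l + 1)/l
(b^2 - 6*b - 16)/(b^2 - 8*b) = (b + 2)/b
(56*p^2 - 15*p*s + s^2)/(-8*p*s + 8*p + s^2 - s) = (-7*p + s)/(s - 1)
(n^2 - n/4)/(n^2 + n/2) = (4*n - 1)/(2*(2*n + 1))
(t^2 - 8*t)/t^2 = (t - 8)/t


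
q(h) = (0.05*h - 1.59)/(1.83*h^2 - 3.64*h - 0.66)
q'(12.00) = 0.00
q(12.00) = -0.00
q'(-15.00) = -0.00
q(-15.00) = -0.01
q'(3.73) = 0.12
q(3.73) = -0.13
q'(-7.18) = -0.00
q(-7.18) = -0.02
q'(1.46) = 0.58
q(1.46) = 0.73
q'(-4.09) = -0.02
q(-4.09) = -0.04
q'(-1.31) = -0.26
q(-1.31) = -0.23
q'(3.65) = 0.13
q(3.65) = -0.13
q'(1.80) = 2.65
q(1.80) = 1.17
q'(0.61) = -0.48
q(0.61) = 0.71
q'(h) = (3.64 - 3.66*h)*(0.05*h - 1.59)/(1.83*h^2 - 3.64*h - 0.66)^2 + 0.05/(1.83*h^2 - 3.64*h - 0.66) = (-0.0915*h^2 + 5.8194*h - 5.8206)/(3.3489*h^4 - 13.3224*h^3 + 10.834*h^2 + 4.8048*h + 0.4356)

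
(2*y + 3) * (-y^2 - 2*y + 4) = -2*y^3 - 7*y^2 + 2*y + 12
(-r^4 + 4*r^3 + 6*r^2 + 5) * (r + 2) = -r^5 + 2*r^4 + 14*r^3 + 12*r^2 + 5*r + 10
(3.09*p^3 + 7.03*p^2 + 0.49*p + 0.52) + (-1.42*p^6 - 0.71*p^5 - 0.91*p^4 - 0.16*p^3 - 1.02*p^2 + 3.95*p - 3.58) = -1.42*p^6 - 0.71*p^5 - 0.91*p^4 + 2.93*p^3 + 6.01*p^2 + 4.44*p - 3.06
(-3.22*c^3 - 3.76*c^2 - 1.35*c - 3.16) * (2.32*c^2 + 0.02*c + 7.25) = -7.4704*c^5 - 8.7876*c^4 - 26.5522*c^3 - 34.6182*c^2 - 9.8507*c - 22.91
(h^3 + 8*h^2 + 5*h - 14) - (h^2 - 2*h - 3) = h^3 + 7*h^2 + 7*h - 11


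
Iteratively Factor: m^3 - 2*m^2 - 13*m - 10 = (m + 1)*(m^2 - 3*m - 10) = (m + 1)*(m + 2)*(m - 5)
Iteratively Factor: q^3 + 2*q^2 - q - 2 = (q + 2)*(q^2 - 1) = (q + 1)*(q + 2)*(q - 1)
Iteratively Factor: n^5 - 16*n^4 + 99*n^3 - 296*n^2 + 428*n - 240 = (n - 5)*(n^4 - 11*n^3 + 44*n^2 - 76*n + 48) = (n - 5)*(n - 2)*(n^3 - 9*n^2 + 26*n - 24) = (n - 5)*(n - 4)*(n - 2)*(n^2 - 5*n + 6) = (n - 5)*(n - 4)*(n - 2)^2*(n - 3)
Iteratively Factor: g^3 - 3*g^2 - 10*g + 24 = (g - 4)*(g^2 + g - 6) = (g - 4)*(g + 3)*(g - 2)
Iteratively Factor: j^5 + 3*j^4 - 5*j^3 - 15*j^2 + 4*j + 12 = (j + 3)*(j^4 - 5*j^2 + 4) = (j + 1)*(j + 3)*(j^3 - j^2 - 4*j + 4) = (j - 1)*(j + 1)*(j + 3)*(j^2 - 4) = (j - 2)*(j - 1)*(j + 1)*(j + 3)*(j + 2)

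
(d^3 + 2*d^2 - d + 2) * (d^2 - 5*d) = d^5 - 3*d^4 - 11*d^3 + 7*d^2 - 10*d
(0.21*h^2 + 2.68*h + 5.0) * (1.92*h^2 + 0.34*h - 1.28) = 0.4032*h^4 + 5.217*h^3 + 10.2424*h^2 - 1.7304*h - 6.4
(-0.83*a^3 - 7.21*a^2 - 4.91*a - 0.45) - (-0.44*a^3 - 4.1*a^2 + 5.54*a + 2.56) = -0.39*a^3 - 3.11*a^2 - 10.45*a - 3.01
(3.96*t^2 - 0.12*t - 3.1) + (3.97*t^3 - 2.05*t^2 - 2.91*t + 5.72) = 3.97*t^3 + 1.91*t^2 - 3.03*t + 2.62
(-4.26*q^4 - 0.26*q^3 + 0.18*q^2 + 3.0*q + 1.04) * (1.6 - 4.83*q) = 20.5758*q^5 - 5.5602*q^4 - 1.2854*q^3 - 14.202*q^2 - 0.223199999999999*q + 1.664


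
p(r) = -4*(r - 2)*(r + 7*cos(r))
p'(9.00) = 42.29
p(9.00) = -73.42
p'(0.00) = -20.00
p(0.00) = 56.00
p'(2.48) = 18.51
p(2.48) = 5.84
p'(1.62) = -14.21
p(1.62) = 1.94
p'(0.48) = -40.33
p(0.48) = 40.67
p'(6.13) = -86.36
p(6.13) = -215.55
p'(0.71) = -42.46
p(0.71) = 31.06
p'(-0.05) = -16.70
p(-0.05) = 56.92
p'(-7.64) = 326.94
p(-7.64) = -237.28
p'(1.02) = -38.20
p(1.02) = 18.36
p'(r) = -4*r - 4*(1 - 7*sin(r))*(r - 2) - 28*cos(r) = -4*r + 4*(r - 2)*(7*sin(r) - 1) - 28*cos(r)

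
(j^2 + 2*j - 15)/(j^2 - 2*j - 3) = (j + 5)/(j + 1)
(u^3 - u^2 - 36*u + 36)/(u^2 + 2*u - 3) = (u^2 - 36)/(u + 3)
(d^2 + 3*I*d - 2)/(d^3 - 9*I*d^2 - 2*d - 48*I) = (d + I)/(d^2 - 11*I*d - 24)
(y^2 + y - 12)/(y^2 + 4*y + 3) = (y^2 + y - 12)/(y^2 + 4*y + 3)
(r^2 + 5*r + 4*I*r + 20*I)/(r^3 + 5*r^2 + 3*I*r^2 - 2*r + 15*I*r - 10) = (r + 4*I)/(r^2 + 3*I*r - 2)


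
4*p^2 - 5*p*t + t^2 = (-4*p + t)*(-p + t)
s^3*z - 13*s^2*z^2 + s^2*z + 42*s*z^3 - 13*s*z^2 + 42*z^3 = (s - 7*z)*(s - 6*z)*(s*z + z)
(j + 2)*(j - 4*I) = j^2 + 2*j - 4*I*j - 8*I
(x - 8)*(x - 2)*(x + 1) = x^3 - 9*x^2 + 6*x + 16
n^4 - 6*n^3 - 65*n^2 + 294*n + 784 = (n - 8)*(n - 7)*(n + 2)*(n + 7)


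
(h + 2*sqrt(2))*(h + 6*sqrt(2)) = h^2 + 8*sqrt(2)*h + 24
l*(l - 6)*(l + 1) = l^3 - 5*l^2 - 6*l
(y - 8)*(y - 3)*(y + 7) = y^3 - 4*y^2 - 53*y + 168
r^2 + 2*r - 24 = (r - 4)*(r + 6)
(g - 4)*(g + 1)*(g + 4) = g^3 + g^2 - 16*g - 16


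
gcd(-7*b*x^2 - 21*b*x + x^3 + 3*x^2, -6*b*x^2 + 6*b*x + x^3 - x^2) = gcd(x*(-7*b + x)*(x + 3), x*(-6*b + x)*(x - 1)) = x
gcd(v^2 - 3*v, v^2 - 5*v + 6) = v - 3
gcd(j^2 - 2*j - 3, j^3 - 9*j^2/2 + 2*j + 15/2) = j^2 - 2*j - 3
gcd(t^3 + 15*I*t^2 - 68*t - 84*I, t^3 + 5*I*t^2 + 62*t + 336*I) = t^2 + 13*I*t - 42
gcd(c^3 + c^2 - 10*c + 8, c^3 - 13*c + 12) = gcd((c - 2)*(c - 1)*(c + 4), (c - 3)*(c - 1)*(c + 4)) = c^2 + 3*c - 4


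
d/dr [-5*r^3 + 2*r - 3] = 2 - 15*r^2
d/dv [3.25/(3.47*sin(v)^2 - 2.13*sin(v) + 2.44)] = (6.9225 - 22.555*sin(v))*cos(v)/(3.47*sin(v)^2 - 2.13*sin(v) + 2.44)^2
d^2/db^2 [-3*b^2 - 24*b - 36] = -6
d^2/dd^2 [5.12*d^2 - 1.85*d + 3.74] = 10.2400000000000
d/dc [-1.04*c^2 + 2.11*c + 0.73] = 2.11 - 2.08*c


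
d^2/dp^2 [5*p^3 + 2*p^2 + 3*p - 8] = 30*p + 4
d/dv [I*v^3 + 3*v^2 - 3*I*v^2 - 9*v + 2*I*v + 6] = 3*I*v^2 + 6*v*(1 - I) - 9 + 2*I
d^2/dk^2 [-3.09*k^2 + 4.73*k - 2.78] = -6.18000000000000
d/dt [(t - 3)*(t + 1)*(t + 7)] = 3*t^2 + 10*t - 17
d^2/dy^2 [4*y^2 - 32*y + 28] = 8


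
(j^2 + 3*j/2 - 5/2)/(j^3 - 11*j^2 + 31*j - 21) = (j + 5/2)/(j^2 - 10*j + 21)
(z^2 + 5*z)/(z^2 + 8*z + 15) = z/(z + 3)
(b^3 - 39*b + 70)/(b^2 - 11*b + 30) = (b^2 + 5*b - 14)/(b - 6)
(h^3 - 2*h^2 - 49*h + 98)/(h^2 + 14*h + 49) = (h^2 - 9*h + 14)/(h + 7)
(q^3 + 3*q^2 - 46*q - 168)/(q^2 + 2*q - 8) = (q^2 - q - 42)/(q - 2)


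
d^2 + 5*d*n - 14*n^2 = (d - 2*n)*(d + 7*n)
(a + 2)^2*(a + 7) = a^3 + 11*a^2 + 32*a + 28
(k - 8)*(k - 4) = k^2 - 12*k + 32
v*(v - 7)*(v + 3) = v^3 - 4*v^2 - 21*v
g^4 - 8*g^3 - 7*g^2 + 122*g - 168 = (g - 7)*(g - 3)*(g - 2)*(g + 4)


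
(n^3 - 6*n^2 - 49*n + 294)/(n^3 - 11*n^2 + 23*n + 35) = (n^2 + n - 42)/(n^2 - 4*n - 5)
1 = 1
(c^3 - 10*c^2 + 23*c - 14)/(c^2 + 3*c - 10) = (c^2 - 8*c + 7)/(c + 5)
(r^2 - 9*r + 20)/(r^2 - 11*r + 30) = (r - 4)/(r - 6)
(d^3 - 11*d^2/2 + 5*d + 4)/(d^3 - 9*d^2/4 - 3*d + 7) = 2*(2*d^2 - 7*d - 4)/(4*d^2 - d - 14)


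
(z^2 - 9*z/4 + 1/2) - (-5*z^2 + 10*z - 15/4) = 6*z^2 - 49*z/4 + 17/4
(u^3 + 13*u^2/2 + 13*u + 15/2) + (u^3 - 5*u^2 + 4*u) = 2*u^3 + 3*u^2/2 + 17*u + 15/2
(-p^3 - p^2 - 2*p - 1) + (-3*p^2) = -p^3 - 4*p^2 - 2*p - 1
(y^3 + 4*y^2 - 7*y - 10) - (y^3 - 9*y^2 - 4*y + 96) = 13*y^2 - 3*y - 106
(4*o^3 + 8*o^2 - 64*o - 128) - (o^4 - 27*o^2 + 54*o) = -o^4 + 4*o^3 + 35*o^2 - 118*o - 128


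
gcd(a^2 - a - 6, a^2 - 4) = a + 2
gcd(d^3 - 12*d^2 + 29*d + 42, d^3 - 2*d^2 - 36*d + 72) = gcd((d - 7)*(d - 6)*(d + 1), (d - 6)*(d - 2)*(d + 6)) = d - 6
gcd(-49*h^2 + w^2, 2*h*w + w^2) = 1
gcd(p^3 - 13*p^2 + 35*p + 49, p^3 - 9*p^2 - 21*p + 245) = p^2 - 14*p + 49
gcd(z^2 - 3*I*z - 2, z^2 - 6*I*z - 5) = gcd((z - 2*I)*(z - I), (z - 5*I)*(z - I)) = z - I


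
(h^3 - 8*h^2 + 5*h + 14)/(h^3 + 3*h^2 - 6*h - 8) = (h - 7)/(h + 4)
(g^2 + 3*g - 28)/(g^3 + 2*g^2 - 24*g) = (g + 7)/(g*(g + 6))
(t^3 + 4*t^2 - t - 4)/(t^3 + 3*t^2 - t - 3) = (t + 4)/(t + 3)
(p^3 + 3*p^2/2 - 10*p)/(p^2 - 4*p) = (p^2 + 3*p/2 - 10)/(p - 4)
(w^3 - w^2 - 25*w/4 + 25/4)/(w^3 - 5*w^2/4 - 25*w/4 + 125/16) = 4*(w - 1)/(4*w - 5)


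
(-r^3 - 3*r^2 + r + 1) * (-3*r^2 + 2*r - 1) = 3*r^5 + 7*r^4 - 8*r^3 + 2*r^2 + r - 1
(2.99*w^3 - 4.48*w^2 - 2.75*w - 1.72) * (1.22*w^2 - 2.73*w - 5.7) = 3.6478*w^5 - 13.6283*w^4 - 8.1676*w^3 + 30.9451*w^2 + 20.3706*w + 9.804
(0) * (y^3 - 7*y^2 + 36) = 0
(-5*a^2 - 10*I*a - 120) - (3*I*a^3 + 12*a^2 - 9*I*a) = -3*I*a^3 - 17*a^2 - I*a - 120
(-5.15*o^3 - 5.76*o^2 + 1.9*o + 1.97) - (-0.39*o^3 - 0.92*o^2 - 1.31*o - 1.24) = -4.76*o^3 - 4.84*o^2 + 3.21*o + 3.21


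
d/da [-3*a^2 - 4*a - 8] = -6*a - 4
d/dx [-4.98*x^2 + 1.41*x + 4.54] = 1.41 - 9.96*x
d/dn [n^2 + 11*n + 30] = 2*n + 11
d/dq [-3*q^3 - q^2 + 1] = q*(-9*q - 2)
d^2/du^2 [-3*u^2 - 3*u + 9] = -6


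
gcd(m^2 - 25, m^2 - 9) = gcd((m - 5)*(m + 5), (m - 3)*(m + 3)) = 1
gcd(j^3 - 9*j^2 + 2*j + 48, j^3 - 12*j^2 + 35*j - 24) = j^2 - 11*j + 24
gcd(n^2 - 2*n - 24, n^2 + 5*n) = 1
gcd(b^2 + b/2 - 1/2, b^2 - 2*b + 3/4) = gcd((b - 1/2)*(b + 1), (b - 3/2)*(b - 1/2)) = b - 1/2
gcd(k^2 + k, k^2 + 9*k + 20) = 1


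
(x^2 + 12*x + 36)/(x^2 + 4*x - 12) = (x + 6)/(x - 2)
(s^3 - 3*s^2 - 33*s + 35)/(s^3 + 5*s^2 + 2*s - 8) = (s^2 - 2*s - 35)/(s^2 + 6*s + 8)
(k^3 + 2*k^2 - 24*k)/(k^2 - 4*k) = k + 6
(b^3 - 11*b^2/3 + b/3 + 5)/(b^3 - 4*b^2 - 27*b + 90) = (b^2 - 2*b/3 - 5/3)/(b^2 - b - 30)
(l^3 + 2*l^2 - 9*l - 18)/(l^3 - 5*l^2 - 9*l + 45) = (l + 2)/(l - 5)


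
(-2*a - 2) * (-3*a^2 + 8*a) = 6*a^3 - 10*a^2 - 16*a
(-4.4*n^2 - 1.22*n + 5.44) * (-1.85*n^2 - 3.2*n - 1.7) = 8.14*n^4 + 16.337*n^3 + 1.32*n^2 - 15.334*n - 9.248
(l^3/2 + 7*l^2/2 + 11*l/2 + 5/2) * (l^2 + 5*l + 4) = l^5/2 + 6*l^4 + 25*l^3 + 44*l^2 + 69*l/2 + 10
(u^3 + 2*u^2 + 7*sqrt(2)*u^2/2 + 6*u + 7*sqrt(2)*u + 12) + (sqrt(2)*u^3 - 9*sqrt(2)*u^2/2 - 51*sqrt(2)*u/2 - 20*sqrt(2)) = u^3 + sqrt(2)*u^3 - sqrt(2)*u^2 + 2*u^2 - 37*sqrt(2)*u/2 + 6*u - 20*sqrt(2) + 12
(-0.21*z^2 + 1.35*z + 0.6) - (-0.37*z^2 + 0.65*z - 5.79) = 0.16*z^2 + 0.7*z + 6.39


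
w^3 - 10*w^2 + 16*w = w*(w - 8)*(w - 2)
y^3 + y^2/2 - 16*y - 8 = (y - 4)*(y + 1/2)*(y + 4)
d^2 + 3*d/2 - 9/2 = (d - 3/2)*(d + 3)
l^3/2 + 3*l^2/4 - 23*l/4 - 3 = (l/2 + 1/4)*(l - 3)*(l + 4)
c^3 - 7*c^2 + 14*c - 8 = (c - 4)*(c - 2)*(c - 1)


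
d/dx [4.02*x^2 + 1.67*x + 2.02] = 8.04*x + 1.67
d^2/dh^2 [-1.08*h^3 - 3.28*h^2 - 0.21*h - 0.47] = -6.48*h - 6.56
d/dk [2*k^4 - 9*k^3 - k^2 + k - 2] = 8*k^3 - 27*k^2 - 2*k + 1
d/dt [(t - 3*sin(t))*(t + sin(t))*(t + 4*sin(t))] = 2*t^2*cos(t) + 3*t^2 + 4*t*sin(t) - 11*t*sin(2*t) - 36*sin(t)^2*cos(t) - 11*sin(t)^2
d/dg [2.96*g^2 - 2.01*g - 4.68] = 5.92*g - 2.01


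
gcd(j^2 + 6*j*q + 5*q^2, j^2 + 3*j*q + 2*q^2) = j + q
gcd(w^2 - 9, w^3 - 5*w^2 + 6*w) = w - 3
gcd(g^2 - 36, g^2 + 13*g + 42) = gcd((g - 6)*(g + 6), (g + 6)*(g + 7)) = g + 6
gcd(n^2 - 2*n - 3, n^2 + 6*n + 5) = n + 1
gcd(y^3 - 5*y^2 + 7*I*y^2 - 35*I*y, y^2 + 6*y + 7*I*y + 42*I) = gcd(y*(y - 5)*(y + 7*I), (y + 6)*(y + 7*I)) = y + 7*I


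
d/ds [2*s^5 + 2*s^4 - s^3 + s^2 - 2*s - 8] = 10*s^4 + 8*s^3 - 3*s^2 + 2*s - 2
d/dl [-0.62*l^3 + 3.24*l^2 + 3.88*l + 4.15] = -1.86*l^2 + 6.48*l + 3.88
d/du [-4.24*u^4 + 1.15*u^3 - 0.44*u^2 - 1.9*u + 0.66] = -16.96*u^3 + 3.45*u^2 - 0.88*u - 1.9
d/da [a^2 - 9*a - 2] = 2*a - 9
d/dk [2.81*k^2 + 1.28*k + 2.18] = 5.62*k + 1.28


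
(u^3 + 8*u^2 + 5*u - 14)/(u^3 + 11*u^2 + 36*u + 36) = (u^2 + 6*u - 7)/(u^2 + 9*u + 18)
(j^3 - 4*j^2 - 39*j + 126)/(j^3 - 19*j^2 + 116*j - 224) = (j^2 + 3*j - 18)/(j^2 - 12*j + 32)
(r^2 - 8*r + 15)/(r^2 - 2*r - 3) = (r - 5)/(r + 1)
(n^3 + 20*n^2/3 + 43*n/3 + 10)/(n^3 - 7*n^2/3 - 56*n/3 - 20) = (n + 3)/(n - 6)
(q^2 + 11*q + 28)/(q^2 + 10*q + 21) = (q + 4)/(q + 3)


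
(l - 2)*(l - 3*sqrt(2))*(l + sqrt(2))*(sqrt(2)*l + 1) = sqrt(2)*l^4 - 3*l^3 - 2*sqrt(2)*l^3 - 8*sqrt(2)*l^2 + 6*l^2 - 6*l + 16*sqrt(2)*l + 12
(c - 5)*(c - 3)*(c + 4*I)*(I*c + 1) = I*c^4 - 3*c^3 - 8*I*c^3 + 24*c^2 + 19*I*c^2 - 45*c - 32*I*c + 60*I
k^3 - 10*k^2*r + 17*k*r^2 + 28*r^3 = (k - 7*r)*(k - 4*r)*(k + r)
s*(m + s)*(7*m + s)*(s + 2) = 7*m^2*s^2 + 14*m^2*s + 8*m*s^3 + 16*m*s^2 + s^4 + 2*s^3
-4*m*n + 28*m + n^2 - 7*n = (-4*m + n)*(n - 7)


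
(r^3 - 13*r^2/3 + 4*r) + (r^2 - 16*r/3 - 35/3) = r^3 - 10*r^2/3 - 4*r/3 - 35/3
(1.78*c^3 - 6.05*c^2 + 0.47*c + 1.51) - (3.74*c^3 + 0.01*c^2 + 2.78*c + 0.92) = -1.96*c^3 - 6.06*c^2 - 2.31*c + 0.59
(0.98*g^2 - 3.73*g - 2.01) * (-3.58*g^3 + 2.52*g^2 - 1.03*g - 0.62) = -3.5084*g^5 + 15.823*g^4 - 3.2132*g^3 - 1.8309*g^2 + 4.3829*g + 1.2462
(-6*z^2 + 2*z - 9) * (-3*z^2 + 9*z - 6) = 18*z^4 - 60*z^3 + 81*z^2 - 93*z + 54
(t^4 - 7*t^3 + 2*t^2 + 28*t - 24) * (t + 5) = t^5 - 2*t^4 - 33*t^3 + 38*t^2 + 116*t - 120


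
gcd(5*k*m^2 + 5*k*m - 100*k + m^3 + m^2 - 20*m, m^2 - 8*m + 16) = m - 4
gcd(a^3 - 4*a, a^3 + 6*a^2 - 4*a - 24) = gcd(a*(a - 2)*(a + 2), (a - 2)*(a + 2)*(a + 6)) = a^2 - 4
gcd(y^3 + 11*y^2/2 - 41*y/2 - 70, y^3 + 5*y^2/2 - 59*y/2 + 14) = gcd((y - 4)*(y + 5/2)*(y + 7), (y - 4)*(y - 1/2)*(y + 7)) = y^2 + 3*y - 28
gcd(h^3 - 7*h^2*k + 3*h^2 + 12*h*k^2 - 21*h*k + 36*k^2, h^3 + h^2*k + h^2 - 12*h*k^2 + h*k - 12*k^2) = h - 3*k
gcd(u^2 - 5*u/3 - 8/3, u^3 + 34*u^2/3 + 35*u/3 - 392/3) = u - 8/3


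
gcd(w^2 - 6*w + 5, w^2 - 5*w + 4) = w - 1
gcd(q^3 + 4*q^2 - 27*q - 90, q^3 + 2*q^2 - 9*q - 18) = q + 3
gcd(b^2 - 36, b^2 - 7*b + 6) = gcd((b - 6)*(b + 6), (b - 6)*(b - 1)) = b - 6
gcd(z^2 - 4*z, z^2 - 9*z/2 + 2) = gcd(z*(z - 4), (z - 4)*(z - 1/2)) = z - 4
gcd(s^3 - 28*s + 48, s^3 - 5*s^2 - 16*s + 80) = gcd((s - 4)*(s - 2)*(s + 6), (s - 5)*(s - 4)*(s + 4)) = s - 4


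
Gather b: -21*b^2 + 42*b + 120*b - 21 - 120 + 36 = -21*b^2 + 162*b - 105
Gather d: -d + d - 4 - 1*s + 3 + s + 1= 0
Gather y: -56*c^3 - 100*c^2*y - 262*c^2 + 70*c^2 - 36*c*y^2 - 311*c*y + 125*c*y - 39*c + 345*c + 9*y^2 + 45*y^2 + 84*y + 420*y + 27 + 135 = -56*c^3 - 192*c^2 + 306*c + y^2*(54 - 36*c) + y*(-100*c^2 - 186*c + 504) + 162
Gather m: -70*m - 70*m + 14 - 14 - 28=-140*m - 28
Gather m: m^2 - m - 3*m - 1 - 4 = m^2 - 4*m - 5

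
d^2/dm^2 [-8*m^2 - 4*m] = -16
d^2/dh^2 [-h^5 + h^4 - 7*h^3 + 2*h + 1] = 2*h*(-10*h^2 + 6*h - 21)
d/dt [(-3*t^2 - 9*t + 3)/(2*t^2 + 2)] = 3*(3*t^2 - 4*t - 3)/(2*(t^4 + 2*t^2 + 1))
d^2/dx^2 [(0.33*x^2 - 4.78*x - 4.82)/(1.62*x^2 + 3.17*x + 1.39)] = (-28.478628*x^3 - 80.356212*x^2 - 83.9341440000001*x - 31.76463)/(4.251528*x^6 + 24.958044*x^5 + 59.781402*x^4 + 74.684249*x^3 + 51.293919*x^2 + 18.374271*x + 2.685619)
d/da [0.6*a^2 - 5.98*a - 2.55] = 1.2*a - 5.98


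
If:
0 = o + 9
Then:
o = -9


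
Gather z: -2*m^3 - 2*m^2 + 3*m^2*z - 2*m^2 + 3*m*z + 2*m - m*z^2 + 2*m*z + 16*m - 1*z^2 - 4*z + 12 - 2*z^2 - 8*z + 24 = -2*m^3 - 4*m^2 + 18*m + z^2*(-m - 3) + z*(3*m^2 + 5*m - 12) + 36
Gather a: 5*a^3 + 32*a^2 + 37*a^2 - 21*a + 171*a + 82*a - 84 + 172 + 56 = 5*a^3 + 69*a^2 + 232*a + 144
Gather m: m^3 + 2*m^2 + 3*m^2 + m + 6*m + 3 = m^3 + 5*m^2 + 7*m + 3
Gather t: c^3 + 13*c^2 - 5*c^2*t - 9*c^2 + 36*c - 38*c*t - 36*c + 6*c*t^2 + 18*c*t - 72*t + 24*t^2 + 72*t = c^3 + 4*c^2 + t^2*(6*c + 24) + t*(-5*c^2 - 20*c)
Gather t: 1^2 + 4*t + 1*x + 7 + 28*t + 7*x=32*t + 8*x + 8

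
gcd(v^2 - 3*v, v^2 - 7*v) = v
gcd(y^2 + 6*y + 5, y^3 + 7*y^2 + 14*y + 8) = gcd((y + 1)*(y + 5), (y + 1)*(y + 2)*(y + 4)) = y + 1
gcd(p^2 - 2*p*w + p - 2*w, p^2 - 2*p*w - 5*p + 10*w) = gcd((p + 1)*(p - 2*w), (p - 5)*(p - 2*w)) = p - 2*w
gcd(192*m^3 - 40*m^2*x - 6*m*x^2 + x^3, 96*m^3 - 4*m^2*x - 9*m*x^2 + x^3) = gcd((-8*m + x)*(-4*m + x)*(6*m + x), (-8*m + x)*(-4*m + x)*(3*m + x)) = 32*m^2 - 12*m*x + x^2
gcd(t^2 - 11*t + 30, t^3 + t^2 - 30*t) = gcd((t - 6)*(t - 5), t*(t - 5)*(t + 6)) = t - 5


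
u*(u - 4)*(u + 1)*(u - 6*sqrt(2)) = u^4 - 6*sqrt(2)*u^3 - 3*u^3 - 4*u^2 + 18*sqrt(2)*u^2 + 24*sqrt(2)*u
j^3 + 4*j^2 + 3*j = j*(j + 1)*(j + 3)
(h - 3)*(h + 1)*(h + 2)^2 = h^4 + 2*h^3 - 7*h^2 - 20*h - 12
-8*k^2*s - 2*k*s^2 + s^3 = s*(-4*k + s)*(2*k + s)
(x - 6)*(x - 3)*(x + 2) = x^3 - 7*x^2 + 36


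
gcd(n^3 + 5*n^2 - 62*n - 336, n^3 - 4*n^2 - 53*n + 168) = n^2 - n - 56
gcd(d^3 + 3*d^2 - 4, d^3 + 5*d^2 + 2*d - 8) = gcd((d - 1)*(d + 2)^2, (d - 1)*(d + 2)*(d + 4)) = d^2 + d - 2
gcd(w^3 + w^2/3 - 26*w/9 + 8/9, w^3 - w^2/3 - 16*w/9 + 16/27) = w^2 - 5*w/3 + 4/9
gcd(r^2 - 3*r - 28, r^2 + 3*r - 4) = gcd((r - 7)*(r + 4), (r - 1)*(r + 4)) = r + 4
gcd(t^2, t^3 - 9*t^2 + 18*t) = t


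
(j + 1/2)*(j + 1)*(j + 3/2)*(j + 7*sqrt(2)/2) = j^4 + 3*j^3 + 7*sqrt(2)*j^3/2 + 11*j^2/4 + 21*sqrt(2)*j^2/2 + 3*j/4 + 77*sqrt(2)*j/8 + 21*sqrt(2)/8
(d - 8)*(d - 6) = d^2 - 14*d + 48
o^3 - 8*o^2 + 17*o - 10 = (o - 5)*(o - 2)*(o - 1)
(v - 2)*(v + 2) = v^2 - 4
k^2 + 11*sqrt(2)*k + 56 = (k + 4*sqrt(2))*(k + 7*sqrt(2))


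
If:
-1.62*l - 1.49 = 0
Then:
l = -0.92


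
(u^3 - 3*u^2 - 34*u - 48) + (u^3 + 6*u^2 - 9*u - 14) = 2*u^3 + 3*u^2 - 43*u - 62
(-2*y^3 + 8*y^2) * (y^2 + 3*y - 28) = -2*y^5 + 2*y^4 + 80*y^3 - 224*y^2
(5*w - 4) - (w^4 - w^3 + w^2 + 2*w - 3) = -w^4 + w^3 - w^2 + 3*w - 1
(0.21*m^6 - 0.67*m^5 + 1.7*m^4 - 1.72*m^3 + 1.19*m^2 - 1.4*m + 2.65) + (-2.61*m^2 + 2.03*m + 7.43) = 0.21*m^6 - 0.67*m^5 + 1.7*m^4 - 1.72*m^3 - 1.42*m^2 + 0.63*m + 10.08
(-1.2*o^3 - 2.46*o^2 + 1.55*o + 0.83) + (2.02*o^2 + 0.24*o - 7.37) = -1.2*o^3 - 0.44*o^2 + 1.79*o - 6.54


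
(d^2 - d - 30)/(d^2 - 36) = (d + 5)/(d + 6)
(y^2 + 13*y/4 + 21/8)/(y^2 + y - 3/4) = (4*y + 7)/(2*(2*y - 1))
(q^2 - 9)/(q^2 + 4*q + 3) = (q - 3)/(q + 1)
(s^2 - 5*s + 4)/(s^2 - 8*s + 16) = (s - 1)/(s - 4)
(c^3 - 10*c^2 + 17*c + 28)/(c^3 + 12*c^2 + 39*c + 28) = (c^2 - 11*c + 28)/(c^2 + 11*c + 28)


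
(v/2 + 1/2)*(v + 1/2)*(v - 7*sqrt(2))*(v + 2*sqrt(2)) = v^4/2 - 5*sqrt(2)*v^3/2 + 3*v^3/4 - 55*v^2/4 - 15*sqrt(2)*v^2/4 - 21*v - 5*sqrt(2)*v/4 - 7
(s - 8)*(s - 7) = s^2 - 15*s + 56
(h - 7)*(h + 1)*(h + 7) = h^3 + h^2 - 49*h - 49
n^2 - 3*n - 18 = (n - 6)*(n + 3)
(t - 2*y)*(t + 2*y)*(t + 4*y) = t^3 + 4*t^2*y - 4*t*y^2 - 16*y^3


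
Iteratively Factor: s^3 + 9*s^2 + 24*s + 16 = (s + 1)*(s^2 + 8*s + 16) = (s + 1)*(s + 4)*(s + 4)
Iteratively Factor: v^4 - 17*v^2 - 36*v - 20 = (v + 2)*(v^3 - 2*v^2 - 13*v - 10) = (v + 2)^2*(v^2 - 4*v - 5) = (v - 5)*(v + 2)^2*(v + 1)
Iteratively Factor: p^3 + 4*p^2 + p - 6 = (p + 3)*(p^2 + p - 2) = (p - 1)*(p + 3)*(p + 2)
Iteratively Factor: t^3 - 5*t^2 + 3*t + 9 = (t + 1)*(t^2 - 6*t + 9) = (t - 3)*(t + 1)*(t - 3)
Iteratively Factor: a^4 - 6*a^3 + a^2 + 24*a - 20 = (a - 2)*(a^3 - 4*a^2 - 7*a + 10) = (a - 2)*(a + 2)*(a^2 - 6*a + 5) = (a - 2)*(a - 1)*(a + 2)*(a - 5)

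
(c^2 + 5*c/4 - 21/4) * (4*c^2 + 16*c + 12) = 4*c^4 + 21*c^3 + 11*c^2 - 69*c - 63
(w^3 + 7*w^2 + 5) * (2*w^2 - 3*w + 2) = 2*w^5 + 11*w^4 - 19*w^3 + 24*w^2 - 15*w + 10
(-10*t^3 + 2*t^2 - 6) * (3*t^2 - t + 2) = -30*t^5 + 16*t^4 - 22*t^3 - 14*t^2 + 6*t - 12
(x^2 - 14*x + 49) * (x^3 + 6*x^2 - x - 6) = x^5 - 8*x^4 - 36*x^3 + 302*x^2 + 35*x - 294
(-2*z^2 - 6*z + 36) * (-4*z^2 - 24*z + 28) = 8*z^4 + 72*z^3 - 56*z^2 - 1032*z + 1008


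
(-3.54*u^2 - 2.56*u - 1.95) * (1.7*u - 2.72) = -6.018*u^3 + 5.2768*u^2 + 3.6482*u + 5.304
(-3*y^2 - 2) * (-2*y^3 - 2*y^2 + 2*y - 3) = 6*y^5 + 6*y^4 - 2*y^3 + 13*y^2 - 4*y + 6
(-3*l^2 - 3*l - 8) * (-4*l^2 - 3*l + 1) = 12*l^4 + 21*l^3 + 38*l^2 + 21*l - 8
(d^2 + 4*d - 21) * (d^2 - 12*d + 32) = d^4 - 8*d^3 - 37*d^2 + 380*d - 672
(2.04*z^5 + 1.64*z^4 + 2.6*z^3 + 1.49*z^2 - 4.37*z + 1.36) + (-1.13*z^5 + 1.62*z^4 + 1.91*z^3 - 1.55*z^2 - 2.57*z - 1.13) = 0.91*z^5 + 3.26*z^4 + 4.51*z^3 - 0.0600000000000001*z^2 - 6.94*z + 0.23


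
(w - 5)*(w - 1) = w^2 - 6*w + 5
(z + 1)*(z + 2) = z^2 + 3*z + 2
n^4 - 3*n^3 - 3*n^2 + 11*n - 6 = (n - 3)*(n - 1)^2*(n + 2)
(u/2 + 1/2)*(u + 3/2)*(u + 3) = u^3/2 + 11*u^2/4 + 9*u/2 + 9/4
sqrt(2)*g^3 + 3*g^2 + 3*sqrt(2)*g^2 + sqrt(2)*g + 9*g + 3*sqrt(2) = (g + 3)*(g + sqrt(2))*(sqrt(2)*g + 1)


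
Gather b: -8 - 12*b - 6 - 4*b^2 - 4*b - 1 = -4*b^2 - 16*b - 15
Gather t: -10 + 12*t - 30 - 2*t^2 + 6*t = -2*t^2 + 18*t - 40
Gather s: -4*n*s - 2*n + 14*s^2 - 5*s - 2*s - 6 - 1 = -2*n + 14*s^2 + s*(-4*n - 7) - 7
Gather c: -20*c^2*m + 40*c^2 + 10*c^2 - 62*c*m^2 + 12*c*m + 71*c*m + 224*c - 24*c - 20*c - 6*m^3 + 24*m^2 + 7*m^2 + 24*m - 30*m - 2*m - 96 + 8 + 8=c^2*(50 - 20*m) + c*(-62*m^2 + 83*m + 180) - 6*m^3 + 31*m^2 - 8*m - 80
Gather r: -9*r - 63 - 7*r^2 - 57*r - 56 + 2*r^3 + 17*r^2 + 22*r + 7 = 2*r^3 + 10*r^2 - 44*r - 112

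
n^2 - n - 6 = (n - 3)*(n + 2)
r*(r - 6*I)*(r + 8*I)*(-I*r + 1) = -I*r^4 + 3*r^3 - 46*I*r^2 + 48*r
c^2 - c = c*(c - 1)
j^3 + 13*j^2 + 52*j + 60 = (j + 2)*(j + 5)*(j + 6)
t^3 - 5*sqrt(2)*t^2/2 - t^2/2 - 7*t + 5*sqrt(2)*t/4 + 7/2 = (t - 1/2)*(t - 7*sqrt(2)/2)*(t + sqrt(2))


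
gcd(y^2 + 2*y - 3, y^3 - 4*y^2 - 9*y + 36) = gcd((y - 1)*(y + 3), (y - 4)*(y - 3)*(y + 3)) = y + 3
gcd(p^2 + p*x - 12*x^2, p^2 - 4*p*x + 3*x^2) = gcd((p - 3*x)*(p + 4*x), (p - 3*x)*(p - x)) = -p + 3*x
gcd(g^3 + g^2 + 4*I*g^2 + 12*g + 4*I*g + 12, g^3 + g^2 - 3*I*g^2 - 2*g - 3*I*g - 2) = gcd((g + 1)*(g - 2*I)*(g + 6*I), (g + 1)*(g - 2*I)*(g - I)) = g^2 + g*(1 - 2*I) - 2*I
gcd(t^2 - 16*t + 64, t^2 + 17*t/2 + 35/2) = 1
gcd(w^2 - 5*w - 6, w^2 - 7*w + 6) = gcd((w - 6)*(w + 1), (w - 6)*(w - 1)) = w - 6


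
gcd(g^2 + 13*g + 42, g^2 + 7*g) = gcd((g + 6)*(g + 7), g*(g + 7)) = g + 7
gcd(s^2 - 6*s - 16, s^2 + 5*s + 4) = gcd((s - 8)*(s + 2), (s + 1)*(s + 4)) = 1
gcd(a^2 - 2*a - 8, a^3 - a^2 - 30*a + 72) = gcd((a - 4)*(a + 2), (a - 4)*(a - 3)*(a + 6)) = a - 4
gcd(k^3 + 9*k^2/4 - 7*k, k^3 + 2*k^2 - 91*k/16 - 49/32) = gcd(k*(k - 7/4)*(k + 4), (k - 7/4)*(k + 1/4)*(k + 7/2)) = k - 7/4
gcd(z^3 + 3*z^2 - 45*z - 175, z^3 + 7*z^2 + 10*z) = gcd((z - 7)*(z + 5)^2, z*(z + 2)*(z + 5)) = z + 5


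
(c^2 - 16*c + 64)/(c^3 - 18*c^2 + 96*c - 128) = 1/(c - 2)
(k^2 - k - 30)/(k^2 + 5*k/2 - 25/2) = 2*(k - 6)/(2*k - 5)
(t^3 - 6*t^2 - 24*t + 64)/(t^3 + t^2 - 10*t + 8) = (t - 8)/(t - 1)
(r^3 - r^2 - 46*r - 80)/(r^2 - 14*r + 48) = (r^2 + 7*r + 10)/(r - 6)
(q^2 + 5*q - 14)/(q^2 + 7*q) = (q - 2)/q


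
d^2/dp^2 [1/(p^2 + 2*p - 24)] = 2*(-p^2 - 2*p + 4*(p + 1)^2 + 24)/(p^2 + 2*p - 24)^3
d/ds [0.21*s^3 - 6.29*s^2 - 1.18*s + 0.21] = 0.63*s^2 - 12.58*s - 1.18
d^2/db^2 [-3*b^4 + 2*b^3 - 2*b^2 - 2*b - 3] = -36*b^2 + 12*b - 4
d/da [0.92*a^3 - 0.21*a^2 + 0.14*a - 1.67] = 2.76*a^2 - 0.42*a + 0.14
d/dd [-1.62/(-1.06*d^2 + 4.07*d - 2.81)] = (6.5934 - 3.4344*d)/(1.06*d^2 - 4.07*d + 2.81)^2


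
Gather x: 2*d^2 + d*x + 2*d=2*d^2 + d*x + 2*d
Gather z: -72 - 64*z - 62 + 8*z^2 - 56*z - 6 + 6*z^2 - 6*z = 14*z^2 - 126*z - 140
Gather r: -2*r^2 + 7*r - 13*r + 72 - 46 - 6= -2*r^2 - 6*r + 20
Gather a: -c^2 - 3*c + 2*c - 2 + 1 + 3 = -c^2 - c + 2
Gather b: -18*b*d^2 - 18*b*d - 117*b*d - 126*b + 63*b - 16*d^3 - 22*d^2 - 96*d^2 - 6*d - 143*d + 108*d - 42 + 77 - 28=b*(-18*d^2 - 135*d - 63) - 16*d^3 - 118*d^2 - 41*d + 7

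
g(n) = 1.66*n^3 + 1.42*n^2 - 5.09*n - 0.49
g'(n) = 4.98*n^2 + 2.84*n - 5.09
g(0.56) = -2.60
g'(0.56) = -1.94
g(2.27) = 14.69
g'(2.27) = 27.02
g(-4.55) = -104.30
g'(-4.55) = 85.09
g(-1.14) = 4.70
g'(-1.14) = -1.86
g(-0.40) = 1.67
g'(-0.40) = -5.43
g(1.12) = -2.08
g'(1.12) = 4.34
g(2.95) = 39.47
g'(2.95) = 46.63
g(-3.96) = -61.15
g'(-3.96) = 61.76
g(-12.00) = -2603.41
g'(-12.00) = 677.95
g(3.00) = 41.84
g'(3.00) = 48.25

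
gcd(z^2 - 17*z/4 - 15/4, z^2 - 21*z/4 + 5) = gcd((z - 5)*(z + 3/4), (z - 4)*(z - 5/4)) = 1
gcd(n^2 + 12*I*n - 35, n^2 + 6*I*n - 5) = n + 5*I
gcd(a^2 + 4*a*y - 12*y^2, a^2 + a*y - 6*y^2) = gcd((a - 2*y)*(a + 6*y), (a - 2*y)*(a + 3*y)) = -a + 2*y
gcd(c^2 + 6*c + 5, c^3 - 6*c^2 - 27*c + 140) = c + 5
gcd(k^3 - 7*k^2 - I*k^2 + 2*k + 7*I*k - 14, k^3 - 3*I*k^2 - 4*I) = k^2 - I*k + 2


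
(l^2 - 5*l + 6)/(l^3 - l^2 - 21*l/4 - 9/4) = 4*(l - 2)/(4*l^2 + 8*l + 3)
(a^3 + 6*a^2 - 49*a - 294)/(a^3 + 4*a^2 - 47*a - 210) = (a + 7)/(a + 5)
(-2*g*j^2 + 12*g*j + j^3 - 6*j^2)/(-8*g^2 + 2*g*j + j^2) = j*(j - 6)/(4*g + j)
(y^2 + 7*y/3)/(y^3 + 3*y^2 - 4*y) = (y + 7/3)/(y^2 + 3*y - 4)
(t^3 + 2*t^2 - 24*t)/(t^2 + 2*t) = (t^2 + 2*t - 24)/(t + 2)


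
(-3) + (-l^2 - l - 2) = -l^2 - l - 5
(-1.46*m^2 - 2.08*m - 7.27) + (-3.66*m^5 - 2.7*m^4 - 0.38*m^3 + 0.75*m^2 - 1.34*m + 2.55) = -3.66*m^5 - 2.7*m^4 - 0.38*m^3 - 0.71*m^2 - 3.42*m - 4.72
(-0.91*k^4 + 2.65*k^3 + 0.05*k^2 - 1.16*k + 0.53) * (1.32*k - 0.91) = -1.2012*k^5 + 4.3261*k^4 - 2.3455*k^3 - 1.5767*k^2 + 1.7552*k - 0.4823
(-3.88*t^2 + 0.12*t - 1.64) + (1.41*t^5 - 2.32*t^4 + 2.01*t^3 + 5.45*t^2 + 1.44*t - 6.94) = 1.41*t^5 - 2.32*t^4 + 2.01*t^3 + 1.57*t^2 + 1.56*t - 8.58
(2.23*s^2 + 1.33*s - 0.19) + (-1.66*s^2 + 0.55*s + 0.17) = 0.57*s^2 + 1.88*s - 0.02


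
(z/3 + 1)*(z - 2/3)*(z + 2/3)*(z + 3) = z^4/3 + 2*z^3 + 77*z^2/27 - 8*z/9 - 4/3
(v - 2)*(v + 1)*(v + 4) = v^3 + 3*v^2 - 6*v - 8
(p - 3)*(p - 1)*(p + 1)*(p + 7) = p^4 + 4*p^3 - 22*p^2 - 4*p + 21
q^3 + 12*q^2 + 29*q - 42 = (q - 1)*(q + 6)*(q + 7)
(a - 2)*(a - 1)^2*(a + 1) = a^4 - 3*a^3 + a^2 + 3*a - 2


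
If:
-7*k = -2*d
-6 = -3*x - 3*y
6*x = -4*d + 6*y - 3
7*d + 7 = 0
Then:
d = -1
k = -2/7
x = 13/12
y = 11/12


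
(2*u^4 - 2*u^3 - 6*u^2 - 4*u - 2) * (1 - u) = -2*u^5 + 4*u^4 + 4*u^3 - 2*u^2 - 2*u - 2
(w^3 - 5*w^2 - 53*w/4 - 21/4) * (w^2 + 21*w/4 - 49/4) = w^5 + w^4/4 - 207*w^3/4 - 217*w^2/16 + 539*w/4 + 1029/16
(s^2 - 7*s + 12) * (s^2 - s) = s^4 - 8*s^3 + 19*s^2 - 12*s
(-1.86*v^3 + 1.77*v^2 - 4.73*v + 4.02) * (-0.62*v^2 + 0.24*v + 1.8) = 1.1532*v^5 - 1.5438*v^4 + 0.00939999999999985*v^3 - 0.4416*v^2 - 7.5492*v + 7.236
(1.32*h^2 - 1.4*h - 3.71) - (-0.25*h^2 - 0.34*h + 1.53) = 1.57*h^2 - 1.06*h - 5.24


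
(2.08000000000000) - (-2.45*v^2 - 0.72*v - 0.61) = 2.45*v^2 + 0.72*v + 2.69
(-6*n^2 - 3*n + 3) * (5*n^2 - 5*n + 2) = -30*n^4 + 15*n^3 + 18*n^2 - 21*n + 6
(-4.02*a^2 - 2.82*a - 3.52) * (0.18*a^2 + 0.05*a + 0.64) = -0.7236*a^4 - 0.7086*a^3 - 3.3474*a^2 - 1.9808*a - 2.2528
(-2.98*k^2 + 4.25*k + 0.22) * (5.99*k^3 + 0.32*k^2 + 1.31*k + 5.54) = -17.8502*k^5 + 24.5039*k^4 - 1.226*k^3 - 10.8713*k^2 + 23.8332*k + 1.2188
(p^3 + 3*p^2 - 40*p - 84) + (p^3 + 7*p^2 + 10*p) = 2*p^3 + 10*p^2 - 30*p - 84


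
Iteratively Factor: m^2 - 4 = (m + 2)*(m - 2)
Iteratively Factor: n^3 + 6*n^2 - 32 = (n - 2)*(n^2 + 8*n + 16) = (n - 2)*(n + 4)*(n + 4)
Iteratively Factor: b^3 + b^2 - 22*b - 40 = (b + 2)*(b^2 - b - 20) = (b - 5)*(b + 2)*(b + 4)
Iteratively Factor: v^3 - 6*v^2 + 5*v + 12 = (v + 1)*(v^2 - 7*v + 12) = (v - 4)*(v + 1)*(v - 3)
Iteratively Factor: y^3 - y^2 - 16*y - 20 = (y + 2)*(y^2 - 3*y - 10) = (y - 5)*(y + 2)*(y + 2)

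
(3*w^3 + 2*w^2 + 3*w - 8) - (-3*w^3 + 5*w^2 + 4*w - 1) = 6*w^3 - 3*w^2 - w - 7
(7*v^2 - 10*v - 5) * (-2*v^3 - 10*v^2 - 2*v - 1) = -14*v^5 - 50*v^4 + 96*v^3 + 63*v^2 + 20*v + 5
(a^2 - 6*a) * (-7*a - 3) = -7*a^3 + 39*a^2 + 18*a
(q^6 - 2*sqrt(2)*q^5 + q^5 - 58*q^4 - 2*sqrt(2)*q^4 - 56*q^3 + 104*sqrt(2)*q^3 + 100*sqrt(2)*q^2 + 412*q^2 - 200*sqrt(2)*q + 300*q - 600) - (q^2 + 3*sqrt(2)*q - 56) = q^6 - 2*sqrt(2)*q^5 + q^5 - 58*q^4 - 2*sqrt(2)*q^4 - 56*q^3 + 104*sqrt(2)*q^3 + 100*sqrt(2)*q^2 + 411*q^2 - 203*sqrt(2)*q + 300*q - 544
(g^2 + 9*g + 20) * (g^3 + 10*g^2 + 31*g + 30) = g^5 + 19*g^4 + 141*g^3 + 509*g^2 + 890*g + 600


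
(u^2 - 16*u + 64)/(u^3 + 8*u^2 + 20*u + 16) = (u^2 - 16*u + 64)/(u^3 + 8*u^2 + 20*u + 16)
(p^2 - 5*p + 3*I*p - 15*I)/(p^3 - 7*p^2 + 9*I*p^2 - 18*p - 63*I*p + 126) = (p - 5)/(p^2 + p*(-7 + 6*I) - 42*I)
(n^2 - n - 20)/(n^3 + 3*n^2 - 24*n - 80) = 1/(n + 4)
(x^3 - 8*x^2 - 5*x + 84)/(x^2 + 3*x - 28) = (x^2 - 4*x - 21)/(x + 7)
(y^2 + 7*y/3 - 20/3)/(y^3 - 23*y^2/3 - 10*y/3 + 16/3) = (3*y^2 + 7*y - 20)/(3*y^3 - 23*y^2 - 10*y + 16)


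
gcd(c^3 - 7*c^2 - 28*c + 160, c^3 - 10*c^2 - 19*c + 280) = c^2 - 3*c - 40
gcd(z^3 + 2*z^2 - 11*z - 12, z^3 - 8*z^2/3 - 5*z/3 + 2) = z^2 - 2*z - 3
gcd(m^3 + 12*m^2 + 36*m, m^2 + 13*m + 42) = m + 6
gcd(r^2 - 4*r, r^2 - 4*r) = r^2 - 4*r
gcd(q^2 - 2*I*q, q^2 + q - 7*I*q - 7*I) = 1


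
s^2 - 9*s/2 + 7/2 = (s - 7/2)*(s - 1)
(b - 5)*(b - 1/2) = b^2 - 11*b/2 + 5/2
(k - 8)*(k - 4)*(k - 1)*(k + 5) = k^4 - 8*k^3 - 21*k^2 + 188*k - 160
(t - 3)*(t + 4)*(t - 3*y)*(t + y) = t^4 - 2*t^3*y + t^3 - 3*t^2*y^2 - 2*t^2*y - 12*t^2 - 3*t*y^2 + 24*t*y + 36*y^2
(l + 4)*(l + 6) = l^2 + 10*l + 24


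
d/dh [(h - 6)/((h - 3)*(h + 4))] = (-h^2 + 12*h - 6)/(h^4 + 2*h^3 - 23*h^2 - 24*h + 144)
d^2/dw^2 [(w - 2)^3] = 6*w - 12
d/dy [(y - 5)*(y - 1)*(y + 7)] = 3*y^2 + 2*y - 37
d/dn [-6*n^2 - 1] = -12*n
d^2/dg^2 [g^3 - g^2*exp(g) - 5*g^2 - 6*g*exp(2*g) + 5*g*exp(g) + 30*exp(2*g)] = -g^2*exp(g) - 24*g*exp(2*g) + g*exp(g) + 6*g + 96*exp(2*g) + 8*exp(g) - 10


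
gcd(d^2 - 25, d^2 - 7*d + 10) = d - 5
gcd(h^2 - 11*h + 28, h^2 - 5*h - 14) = h - 7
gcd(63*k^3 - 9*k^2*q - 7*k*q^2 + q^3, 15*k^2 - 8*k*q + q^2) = -3*k + q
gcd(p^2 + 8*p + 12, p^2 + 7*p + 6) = p + 6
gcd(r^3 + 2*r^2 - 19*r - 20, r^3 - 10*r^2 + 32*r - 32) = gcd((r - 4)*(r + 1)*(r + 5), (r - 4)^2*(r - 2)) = r - 4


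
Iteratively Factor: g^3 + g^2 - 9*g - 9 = (g - 3)*(g^2 + 4*g + 3) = (g - 3)*(g + 3)*(g + 1)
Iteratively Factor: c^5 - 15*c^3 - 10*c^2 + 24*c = (c)*(c^4 - 15*c^2 - 10*c + 24) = c*(c + 2)*(c^3 - 2*c^2 - 11*c + 12) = c*(c + 2)*(c + 3)*(c^2 - 5*c + 4) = c*(c - 4)*(c + 2)*(c + 3)*(c - 1)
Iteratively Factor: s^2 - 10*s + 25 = (s - 5)*(s - 5)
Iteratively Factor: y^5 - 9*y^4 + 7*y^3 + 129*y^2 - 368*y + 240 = (y - 1)*(y^4 - 8*y^3 - y^2 + 128*y - 240) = (y - 4)*(y - 1)*(y^3 - 4*y^2 - 17*y + 60) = (y - 5)*(y - 4)*(y - 1)*(y^2 + y - 12) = (y - 5)*(y - 4)*(y - 1)*(y + 4)*(y - 3)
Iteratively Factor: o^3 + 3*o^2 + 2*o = (o + 1)*(o^2 + 2*o) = (o + 1)*(o + 2)*(o)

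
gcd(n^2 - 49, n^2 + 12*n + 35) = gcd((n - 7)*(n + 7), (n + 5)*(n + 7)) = n + 7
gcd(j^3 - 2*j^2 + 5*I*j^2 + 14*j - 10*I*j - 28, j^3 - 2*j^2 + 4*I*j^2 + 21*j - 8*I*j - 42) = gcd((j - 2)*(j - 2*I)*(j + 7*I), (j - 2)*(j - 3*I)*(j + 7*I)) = j^2 + j*(-2 + 7*I) - 14*I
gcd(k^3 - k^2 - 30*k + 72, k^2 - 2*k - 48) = k + 6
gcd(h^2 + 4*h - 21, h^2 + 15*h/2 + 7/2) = h + 7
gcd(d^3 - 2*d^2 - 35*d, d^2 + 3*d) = d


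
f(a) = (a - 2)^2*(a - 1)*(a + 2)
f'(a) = (a - 2)^2*(a - 1) + (a - 2)^2*(a + 2) + (a - 1)*(a + 2)*(2*a - 4) = 4*a^3 - 9*a^2 - 4*a + 12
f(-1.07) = -18.14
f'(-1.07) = 1.08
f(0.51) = -2.73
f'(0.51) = 8.15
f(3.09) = 12.64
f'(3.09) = 31.72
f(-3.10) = 117.31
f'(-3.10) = -181.25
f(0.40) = -3.69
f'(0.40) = 9.22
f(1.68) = 0.26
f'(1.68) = -1.16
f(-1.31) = -17.46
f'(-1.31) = -7.20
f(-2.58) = 43.56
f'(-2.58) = -106.28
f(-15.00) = 60112.00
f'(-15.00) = -15453.00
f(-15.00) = 60112.00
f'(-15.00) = -15453.00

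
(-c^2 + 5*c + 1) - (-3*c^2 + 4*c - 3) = 2*c^2 + c + 4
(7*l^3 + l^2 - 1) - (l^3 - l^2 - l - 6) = 6*l^3 + 2*l^2 + l + 5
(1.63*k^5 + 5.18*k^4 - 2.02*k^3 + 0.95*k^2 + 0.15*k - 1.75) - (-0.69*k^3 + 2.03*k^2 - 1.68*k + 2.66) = 1.63*k^5 + 5.18*k^4 - 1.33*k^3 - 1.08*k^2 + 1.83*k - 4.41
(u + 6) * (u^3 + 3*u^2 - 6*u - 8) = u^4 + 9*u^3 + 12*u^2 - 44*u - 48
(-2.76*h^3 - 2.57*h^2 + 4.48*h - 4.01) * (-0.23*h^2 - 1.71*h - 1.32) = 0.6348*h^5 + 5.3107*h^4 + 7.0075*h^3 - 3.3461*h^2 + 0.943499999999998*h + 5.2932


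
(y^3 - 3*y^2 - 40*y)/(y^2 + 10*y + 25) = y*(y - 8)/(y + 5)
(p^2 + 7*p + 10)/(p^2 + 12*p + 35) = (p + 2)/(p + 7)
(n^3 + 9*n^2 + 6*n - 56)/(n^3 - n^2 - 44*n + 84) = (n + 4)/(n - 6)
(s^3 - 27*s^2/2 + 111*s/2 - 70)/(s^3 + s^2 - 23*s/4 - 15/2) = 2*(s^2 - 11*s + 28)/(2*s^2 + 7*s + 6)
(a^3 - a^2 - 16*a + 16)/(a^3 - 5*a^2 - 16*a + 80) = (a - 1)/(a - 5)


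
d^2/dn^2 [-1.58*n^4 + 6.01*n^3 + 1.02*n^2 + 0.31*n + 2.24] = -18.96*n^2 + 36.06*n + 2.04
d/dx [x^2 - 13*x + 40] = 2*x - 13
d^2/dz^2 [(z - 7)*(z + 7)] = 2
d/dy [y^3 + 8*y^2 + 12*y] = 3*y^2 + 16*y + 12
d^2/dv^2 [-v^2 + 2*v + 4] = -2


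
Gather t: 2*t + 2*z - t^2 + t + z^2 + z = -t^2 + 3*t + z^2 + 3*z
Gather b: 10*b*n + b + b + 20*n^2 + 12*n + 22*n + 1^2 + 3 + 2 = b*(10*n + 2) + 20*n^2 + 34*n + 6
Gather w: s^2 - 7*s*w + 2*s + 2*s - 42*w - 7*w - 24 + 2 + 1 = s^2 + 4*s + w*(-7*s - 49) - 21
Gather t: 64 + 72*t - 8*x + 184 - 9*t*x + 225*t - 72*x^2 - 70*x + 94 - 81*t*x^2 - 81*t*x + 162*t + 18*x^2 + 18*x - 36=t*(-81*x^2 - 90*x + 459) - 54*x^2 - 60*x + 306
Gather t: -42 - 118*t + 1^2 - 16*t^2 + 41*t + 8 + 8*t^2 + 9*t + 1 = -8*t^2 - 68*t - 32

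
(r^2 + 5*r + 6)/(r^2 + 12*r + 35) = (r^2 + 5*r + 6)/(r^2 + 12*r + 35)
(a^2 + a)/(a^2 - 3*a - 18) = a*(a + 1)/(a^2 - 3*a - 18)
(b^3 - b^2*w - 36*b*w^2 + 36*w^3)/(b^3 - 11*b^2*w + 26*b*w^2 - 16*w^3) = (b^2 - 36*w^2)/(b^2 - 10*b*w + 16*w^2)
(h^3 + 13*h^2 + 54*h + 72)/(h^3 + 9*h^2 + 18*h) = (h + 4)/h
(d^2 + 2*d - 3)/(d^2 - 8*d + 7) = (d + 3)/(d - 7)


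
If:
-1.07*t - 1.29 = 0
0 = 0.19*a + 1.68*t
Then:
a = 10.66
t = -1.21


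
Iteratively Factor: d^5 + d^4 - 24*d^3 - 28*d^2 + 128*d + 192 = (d + 2)*(d^4 - d^3 - 22*d^2 + 16*d + 96) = (d + 2)^2*(d^3 - 3*d^2 - 16*d + 48) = (d - 4)*(d + 2)^2*(d^2 + d - 12) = (d - 4)*(d + 2)^2*(d + 4)*(d - 3)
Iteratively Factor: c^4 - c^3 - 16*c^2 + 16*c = (c)*(c^3 - c^2 - 16*c + 16) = c*(c - 1)*(c^2 - 16) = c*(c - 1)*(c + 4)*(c - 4)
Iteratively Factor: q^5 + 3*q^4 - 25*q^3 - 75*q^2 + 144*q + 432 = (q + 3)*(q^4 - 25*q^2 + 144) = (q - 4)*(q + 3)*(q^3 + 4*q^2 - 9*q - 36) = (q - 4)*(q + 3)*(q + 4)*(q^2 - 9) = (q - 4)*(q - 3)*(q + 3)*(q + 4)*(q + 3)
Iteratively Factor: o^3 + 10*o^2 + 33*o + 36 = (o + 3)*(o^2 + 7*o + 12) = (o + 3)^2*(o + 4)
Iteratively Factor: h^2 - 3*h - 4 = (h + 1)*(h - 4)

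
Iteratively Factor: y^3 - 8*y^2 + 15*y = (y)*(y^2 - 8*y + 15) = y*(y - 5)*(y - 3)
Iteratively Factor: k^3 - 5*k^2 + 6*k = (k - 2)*(k^2 - 3*k) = k*(k - 2)*(k - 3)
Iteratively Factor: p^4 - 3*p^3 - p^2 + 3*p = (p - 3)*(p^3 - p) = (p - 3)*(p - 1)*(p^2 + p) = p*(p - 3)*(p - 1)*(p + 1)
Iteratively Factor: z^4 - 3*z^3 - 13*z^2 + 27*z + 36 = (z - 3)*(z^3 - 13*z - 12) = (z - 3)*(z + 3)*(z^2 - 3*z - 4) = (z - 3)*(z + 1)*(z + 3)*(z - 4)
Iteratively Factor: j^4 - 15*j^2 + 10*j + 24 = (j + 1)*(j^3 - j^2 - 14*j + 24) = (j - 3)*(j + 1)*(j^2 + 2*j - 8) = (j - 3)*(j + 1)*(j + 4)*(j - 2)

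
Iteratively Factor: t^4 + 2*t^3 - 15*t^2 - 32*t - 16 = (t - 4)*(t^3 + 6*t^2 + 9*t + 4) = (t - 4)*(t + 1)*(t^2 + 5*t + 4) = (t - 4)*(t + 1)^2*(t + 4)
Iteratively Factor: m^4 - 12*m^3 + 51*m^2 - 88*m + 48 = (m - 4)*(m^3 - 8*m^2 + 19*m - 12) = (m - 4)^2*(m^2 - 4*m + 3) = (m - 4)^2*(m - 1)*(m - 3)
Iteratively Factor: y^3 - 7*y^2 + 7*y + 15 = (y - 3)*(y^2 - 4*y - 5) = (y - 3)*(y + 1)*(y - 5)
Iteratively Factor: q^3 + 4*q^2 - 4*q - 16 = (q - 2)*(q^2 + 6*q + 8) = (q - 2)*(q + 2)*(q + 4)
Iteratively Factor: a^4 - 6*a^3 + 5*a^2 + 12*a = (a - 3)*(a^3 - 3*a^2 - 4*a) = (a - 4)*(a - 3)*(a^2 + a) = (a - 4)*(a - 3)*(a + 1)*(a)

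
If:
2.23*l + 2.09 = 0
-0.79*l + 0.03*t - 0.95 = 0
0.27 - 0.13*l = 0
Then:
No Solution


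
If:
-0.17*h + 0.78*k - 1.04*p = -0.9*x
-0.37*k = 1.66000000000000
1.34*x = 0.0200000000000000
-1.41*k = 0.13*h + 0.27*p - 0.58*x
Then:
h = 84.31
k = -4.49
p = -17.13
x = 0.01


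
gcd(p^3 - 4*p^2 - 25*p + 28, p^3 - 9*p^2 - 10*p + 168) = p^2 - 3*p - 28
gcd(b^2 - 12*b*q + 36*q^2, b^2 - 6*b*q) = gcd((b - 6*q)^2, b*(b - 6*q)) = -b + 6*q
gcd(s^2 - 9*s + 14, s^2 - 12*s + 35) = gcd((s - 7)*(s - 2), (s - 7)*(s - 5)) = s - 7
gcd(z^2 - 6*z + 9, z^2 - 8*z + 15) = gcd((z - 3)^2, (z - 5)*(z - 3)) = z - 3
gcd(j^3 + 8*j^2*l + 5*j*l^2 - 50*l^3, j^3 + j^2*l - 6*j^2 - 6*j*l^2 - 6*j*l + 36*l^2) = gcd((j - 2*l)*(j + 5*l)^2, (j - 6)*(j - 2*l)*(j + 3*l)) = j - 2*l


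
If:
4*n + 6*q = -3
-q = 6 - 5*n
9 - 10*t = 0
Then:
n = 33/34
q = -39/34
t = 9/10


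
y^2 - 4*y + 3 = (y - 3)*(y - 1)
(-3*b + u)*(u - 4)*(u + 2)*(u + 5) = -3*b*u^3 - 9*b*u^2 + 54*b*u + 120*b + u^4 + 3*u^3 - 18*u^2 - 40*u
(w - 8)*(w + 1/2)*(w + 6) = w^3 - 3*w^2/2 - 49*w - 24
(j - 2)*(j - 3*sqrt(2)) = j^2 - 3*sqrt(2)*j - 2*j + 6*sqrt(2)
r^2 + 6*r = r*(r + 6)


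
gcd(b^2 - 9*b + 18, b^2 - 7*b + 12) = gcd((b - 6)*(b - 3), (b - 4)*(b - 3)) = b - 3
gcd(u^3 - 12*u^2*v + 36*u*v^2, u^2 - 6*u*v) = u^2 - 6*u*v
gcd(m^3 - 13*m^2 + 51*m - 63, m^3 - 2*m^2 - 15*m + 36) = m^2 - 6*m + 9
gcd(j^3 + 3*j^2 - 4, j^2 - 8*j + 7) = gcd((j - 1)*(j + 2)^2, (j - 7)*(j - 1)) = j - 1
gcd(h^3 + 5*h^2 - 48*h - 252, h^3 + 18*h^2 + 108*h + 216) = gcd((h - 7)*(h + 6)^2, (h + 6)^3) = h^2 + 12*h + 36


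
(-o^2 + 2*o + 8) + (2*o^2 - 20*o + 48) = o^2 - 18*o + 56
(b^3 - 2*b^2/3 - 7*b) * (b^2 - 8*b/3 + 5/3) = b^5 - 10*b^4/3 - 32*b^3/9 + 158*b^2/9 - 35*b/3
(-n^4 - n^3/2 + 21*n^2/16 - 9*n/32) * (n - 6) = -n^5 + 11*n^4/2 + 69*n^3/16 - 261*n^2/32 + 27*n/16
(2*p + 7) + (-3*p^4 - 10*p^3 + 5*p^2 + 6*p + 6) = -3*p^4 - 10*p^3 + 5*p^2 + 8*p + 13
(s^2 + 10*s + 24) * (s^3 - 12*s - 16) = s^5 + 10*s^4 + 12*s^3 - 136*s^2 - 448*s - 384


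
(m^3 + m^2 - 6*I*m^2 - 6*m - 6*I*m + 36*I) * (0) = 0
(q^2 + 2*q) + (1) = q^2 + 2*q + 1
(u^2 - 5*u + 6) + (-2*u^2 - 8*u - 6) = -u^2 - 13*u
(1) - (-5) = 6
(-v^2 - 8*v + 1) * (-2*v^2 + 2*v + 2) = 2*v^4 + 14*v^3 - 20*v^2 - 14*v + 2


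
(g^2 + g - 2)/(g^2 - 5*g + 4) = (g + 2)/(g - 4)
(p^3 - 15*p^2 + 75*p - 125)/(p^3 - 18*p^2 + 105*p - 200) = (p - 5)/(p - 8)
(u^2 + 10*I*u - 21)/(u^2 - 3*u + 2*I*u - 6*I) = (u^2 + 10*I*u - 21)/(u^2 + u*(-3 + 2*I) - 6*I)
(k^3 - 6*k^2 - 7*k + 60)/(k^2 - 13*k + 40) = (k^2 - k - 12)/(k - 8)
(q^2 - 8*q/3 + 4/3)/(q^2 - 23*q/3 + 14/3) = (q - 2)/(q - 7)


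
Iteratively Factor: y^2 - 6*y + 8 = (y - 2)*(y - 4)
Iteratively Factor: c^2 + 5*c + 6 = (c + 3)*(c + 2)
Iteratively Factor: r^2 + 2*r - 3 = (r - 1)*(r + 3)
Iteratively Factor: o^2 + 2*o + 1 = (o + 1)*(o + 1)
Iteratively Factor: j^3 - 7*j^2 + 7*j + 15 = (j - 3)*(j^2 - 4*j - 5) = (j - 3)*(j + 1)*(j - 5)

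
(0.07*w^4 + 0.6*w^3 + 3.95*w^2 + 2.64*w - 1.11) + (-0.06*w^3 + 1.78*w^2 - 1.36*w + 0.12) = 0.07*w^4 + 0.54*w^3 + 5.73*w^2 + 1.28*w - 0.99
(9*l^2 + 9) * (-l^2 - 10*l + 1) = -9*l^4 - 90*l^3 - 90*l + 9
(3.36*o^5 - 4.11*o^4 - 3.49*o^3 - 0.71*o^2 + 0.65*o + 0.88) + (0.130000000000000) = 3.36*o^5 - 4.11*o^4 - 3.49*o^3 - 0.71*o^2 + 0.65*o + 1.01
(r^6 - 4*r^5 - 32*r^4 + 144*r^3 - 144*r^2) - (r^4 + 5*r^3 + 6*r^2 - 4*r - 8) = r^6 - 4*r^5 - 33*r^4 + 139*r^3 - 150*r^2 + 4*r + 8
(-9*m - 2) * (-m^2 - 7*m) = 9*m^3 + 65*m^2 + 14*m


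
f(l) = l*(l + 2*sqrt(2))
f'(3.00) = 8.83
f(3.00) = 17.49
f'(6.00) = 14.83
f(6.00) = 52.97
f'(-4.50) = -6.17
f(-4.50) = 7.52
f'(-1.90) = -0.97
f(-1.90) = -1.76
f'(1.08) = 4.99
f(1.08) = 4.22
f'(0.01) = 2.85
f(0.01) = 0.03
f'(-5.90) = -8.97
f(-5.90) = 18.12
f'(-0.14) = 2.55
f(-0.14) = -0.38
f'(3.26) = 9.35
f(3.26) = 19.85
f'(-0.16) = 2.51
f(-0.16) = -0.43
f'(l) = 2*l + 2*sqrt(2)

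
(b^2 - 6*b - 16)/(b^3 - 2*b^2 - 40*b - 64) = 1/(b + 4)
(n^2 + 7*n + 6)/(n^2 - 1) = (n + 6)/(n - 1)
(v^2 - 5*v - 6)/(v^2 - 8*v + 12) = (v + 1)/(v - 2)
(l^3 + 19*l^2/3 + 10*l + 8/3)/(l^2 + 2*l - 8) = (3*l^2 + 7*l + 2)/(3*(l - 2))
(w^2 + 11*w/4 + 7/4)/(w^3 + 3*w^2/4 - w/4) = (4*w + 7)/(w*(4*w - 1))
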